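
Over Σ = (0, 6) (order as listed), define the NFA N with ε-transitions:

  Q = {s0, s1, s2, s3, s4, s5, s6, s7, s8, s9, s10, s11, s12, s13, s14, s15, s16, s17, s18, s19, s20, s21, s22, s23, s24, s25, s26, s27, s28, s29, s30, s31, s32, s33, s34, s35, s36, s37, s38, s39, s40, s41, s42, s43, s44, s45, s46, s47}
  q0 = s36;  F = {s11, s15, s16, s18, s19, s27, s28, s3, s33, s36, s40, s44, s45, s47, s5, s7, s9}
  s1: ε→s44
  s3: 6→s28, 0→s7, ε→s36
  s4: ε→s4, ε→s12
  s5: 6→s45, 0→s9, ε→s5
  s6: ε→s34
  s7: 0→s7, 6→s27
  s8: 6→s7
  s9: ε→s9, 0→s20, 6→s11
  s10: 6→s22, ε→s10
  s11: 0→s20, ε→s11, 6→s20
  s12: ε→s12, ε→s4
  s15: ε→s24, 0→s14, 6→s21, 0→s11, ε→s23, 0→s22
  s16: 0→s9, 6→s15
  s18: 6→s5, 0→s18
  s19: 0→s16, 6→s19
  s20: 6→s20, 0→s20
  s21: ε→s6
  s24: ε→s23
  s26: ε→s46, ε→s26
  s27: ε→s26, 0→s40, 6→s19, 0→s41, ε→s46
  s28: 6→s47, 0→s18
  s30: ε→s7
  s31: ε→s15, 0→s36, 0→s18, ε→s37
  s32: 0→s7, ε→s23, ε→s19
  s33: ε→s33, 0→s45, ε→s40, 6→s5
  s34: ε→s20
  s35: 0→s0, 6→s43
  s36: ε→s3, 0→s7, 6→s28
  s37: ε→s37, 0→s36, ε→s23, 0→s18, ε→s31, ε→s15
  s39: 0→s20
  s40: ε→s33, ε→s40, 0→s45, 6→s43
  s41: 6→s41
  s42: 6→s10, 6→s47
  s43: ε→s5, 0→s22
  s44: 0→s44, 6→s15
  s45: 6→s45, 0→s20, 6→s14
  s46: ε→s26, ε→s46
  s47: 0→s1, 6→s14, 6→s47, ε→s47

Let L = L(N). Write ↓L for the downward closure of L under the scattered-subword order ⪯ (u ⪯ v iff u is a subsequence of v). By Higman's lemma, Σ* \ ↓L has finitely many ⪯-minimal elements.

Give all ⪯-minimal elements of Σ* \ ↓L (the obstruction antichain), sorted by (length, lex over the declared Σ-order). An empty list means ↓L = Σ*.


|Q|=48, |F|=17, |δ|=93 (38 ε).
min D↑ (16 st, q0=0, F={14}): 0:0→1,6→2 1:0→1,6→3 2:0→4,6→5 3:0→6,6→7 4:0→4,6→8 5:0→9,6→5 6:0→10,6→8 7:0→11,6→7 8:0→12,6→10 9:0→9,6→13 10:0→14,6→10 11:0→12,6→13 12:0→14,6→15 13:0→15,6→14 14:0→14,6→14 15:0→14,6→14 [Hopcroft].
'06000': |S_i|=[30, 26, 22, 18, 6, 1] end={s20} ∉↓L; 5/5 del acc.
'60600': N↓-sim [30, 27, 21, 15, 5, 1] end={s20} ∉↓L; 5/5 deletions ∈↓L.
'60660': |S_i|=[30, 27, 21, 15, 8, 1] end={s20} rej; 5/5 single-dels accept.
'66066': N↓-sim [30, 27, 20, 14, 10, 4] end={s20,s21,s34,s6} ∉↓L; 5/5 deletions ∈↓L.
4 minimals (antichain).

A = [06000, 60600, 60660, 66066].


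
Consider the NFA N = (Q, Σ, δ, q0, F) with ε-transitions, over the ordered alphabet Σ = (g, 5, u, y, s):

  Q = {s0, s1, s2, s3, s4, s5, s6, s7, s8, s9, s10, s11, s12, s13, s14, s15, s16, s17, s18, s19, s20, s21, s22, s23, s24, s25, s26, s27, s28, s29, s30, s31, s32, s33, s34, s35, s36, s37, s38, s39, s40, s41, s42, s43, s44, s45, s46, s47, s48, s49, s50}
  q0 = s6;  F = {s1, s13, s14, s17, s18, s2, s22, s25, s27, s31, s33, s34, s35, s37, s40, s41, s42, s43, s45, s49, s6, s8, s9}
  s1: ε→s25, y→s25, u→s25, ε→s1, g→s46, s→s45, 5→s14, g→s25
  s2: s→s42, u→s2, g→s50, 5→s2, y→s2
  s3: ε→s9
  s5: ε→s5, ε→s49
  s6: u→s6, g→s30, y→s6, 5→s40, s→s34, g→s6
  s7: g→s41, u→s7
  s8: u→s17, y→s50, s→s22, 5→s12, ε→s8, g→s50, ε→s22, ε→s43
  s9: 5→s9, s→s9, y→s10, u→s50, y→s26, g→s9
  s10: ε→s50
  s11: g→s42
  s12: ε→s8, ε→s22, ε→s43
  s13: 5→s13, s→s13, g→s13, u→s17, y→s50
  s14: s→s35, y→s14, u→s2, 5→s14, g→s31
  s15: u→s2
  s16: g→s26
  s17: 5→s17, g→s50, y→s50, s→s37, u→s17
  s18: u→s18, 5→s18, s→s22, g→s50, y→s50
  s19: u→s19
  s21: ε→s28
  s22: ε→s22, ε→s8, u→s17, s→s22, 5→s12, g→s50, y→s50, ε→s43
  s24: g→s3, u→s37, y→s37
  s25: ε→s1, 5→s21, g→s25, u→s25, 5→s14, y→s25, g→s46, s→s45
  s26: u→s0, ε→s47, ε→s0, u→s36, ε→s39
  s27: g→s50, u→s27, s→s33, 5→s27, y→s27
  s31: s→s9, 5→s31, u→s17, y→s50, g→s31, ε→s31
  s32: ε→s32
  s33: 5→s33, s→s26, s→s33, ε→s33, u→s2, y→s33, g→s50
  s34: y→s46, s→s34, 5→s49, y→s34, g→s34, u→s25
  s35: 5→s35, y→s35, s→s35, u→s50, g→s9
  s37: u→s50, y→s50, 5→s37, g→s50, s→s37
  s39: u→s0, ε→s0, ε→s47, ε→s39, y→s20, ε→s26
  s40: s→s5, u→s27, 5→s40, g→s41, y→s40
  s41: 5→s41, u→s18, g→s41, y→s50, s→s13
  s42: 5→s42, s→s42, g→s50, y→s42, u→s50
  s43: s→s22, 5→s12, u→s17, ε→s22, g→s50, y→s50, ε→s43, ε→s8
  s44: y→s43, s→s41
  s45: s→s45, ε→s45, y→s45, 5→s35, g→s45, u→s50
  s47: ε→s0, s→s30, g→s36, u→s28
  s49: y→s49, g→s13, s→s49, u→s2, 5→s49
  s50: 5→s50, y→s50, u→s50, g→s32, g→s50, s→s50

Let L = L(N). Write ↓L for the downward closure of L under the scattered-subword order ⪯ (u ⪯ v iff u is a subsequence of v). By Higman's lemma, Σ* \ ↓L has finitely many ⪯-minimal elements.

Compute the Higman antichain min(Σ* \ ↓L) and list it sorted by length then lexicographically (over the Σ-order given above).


Antichain: [5gy, 5ug, susu].

|Q|=51, |F|=23, |δ|=178 (32 ε).
min D↑ (21 st, q0=0, F={8}): 0:g→0,5→1,u→0,y→0,s→2 1:g→3,5→1,u→4,y→1,s→5 2:g→2,5→5,u→6,y→2,s→2 3:g→3,5→3,u→7,y→8,s→9 4:g→8,5→4,u→4,y→4,s→10 5:g→9,5→5,u→11,y→5,s→5 6:g→6,5→12,u→6,y→6,s→13 7:g→8,5→7,u→7,y→8,s→14 8:g→8,5→8,u→8,y→8,s→8 9:g→9,5→9,u→15,y→8,s→9 10:g→8,5→10,u→11,y→10,s→10 11:g→8,5→11,u→11,y→11,s→16 12:g→17,5→12,u→11,y→12,s→18 13:g→13,5→18,u→8,y→13,s→13 14:g→8,5→14,u→15,y→8,s→14 15:g→8,5→15,u→15,y→8,s→19 16:g→8,5→16,u→8,y→16,s→16 17:g→17,5→17,u→15,y→8,s→20 18:g→20,5→18,u→8,y→18,s→18 19:g→8,5→19,u→8,y→8,s→19 20:g→20,5→20,u→8,y→8,s→20 [Hopcroft].
'5gy': run [38, 32, 22, 11] end={s0,s10,s20,s26,s28,s30,s32,s36,s39,s47,s50} — reject; 3/3 deletions ∈↓L.
'5ug': run [38, 32, 21, 3] end={s32,s36,s50} ∉↓L; 3/3 del acc.
'susu': run [38, 33, 24, 16, 5] end={s0,s28,s32,s36,s50} ∉↓L; 4/4 del acc.
3 words, ⪯-incomp.


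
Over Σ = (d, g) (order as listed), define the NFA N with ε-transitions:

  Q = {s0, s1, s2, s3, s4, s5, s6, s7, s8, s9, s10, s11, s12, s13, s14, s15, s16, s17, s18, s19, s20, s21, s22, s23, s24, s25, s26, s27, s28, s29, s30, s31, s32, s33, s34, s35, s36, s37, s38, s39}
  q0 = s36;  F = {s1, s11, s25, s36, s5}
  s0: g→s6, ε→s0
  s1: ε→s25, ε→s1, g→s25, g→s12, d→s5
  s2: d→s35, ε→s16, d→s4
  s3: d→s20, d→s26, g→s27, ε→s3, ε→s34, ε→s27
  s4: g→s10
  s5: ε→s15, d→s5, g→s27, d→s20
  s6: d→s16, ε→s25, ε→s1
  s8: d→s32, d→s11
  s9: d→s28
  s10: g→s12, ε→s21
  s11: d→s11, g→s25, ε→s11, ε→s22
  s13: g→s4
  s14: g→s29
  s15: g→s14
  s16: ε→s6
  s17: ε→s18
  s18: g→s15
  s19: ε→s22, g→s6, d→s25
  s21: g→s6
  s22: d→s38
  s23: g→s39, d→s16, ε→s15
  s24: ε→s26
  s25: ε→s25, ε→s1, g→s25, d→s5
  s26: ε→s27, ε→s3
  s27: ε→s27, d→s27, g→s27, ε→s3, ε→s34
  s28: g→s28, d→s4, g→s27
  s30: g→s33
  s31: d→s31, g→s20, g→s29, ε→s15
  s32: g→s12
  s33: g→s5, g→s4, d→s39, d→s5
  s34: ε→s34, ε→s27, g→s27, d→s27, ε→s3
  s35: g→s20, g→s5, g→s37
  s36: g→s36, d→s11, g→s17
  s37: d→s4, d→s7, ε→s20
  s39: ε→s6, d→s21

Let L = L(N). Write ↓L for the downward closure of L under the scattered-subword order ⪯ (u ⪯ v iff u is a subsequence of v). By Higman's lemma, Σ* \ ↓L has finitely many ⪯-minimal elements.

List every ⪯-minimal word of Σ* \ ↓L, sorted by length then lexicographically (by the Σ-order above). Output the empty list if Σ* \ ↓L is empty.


|Q|=40, |F|=5, |δ|=88 (31 ε).
min D↑ (5 st, q0=0, F={4}): 0:d→1,g→0 1:d→1,g→2 2:d→3,g→2 3:d→3,g→4 4:d→4,g→4 [Hopcroft].
'dgdg': run [18, 15, 12, 9, 7] end={s14,s20,s26,s27,s29,s3,s34} — reject; 4/4 deletions ∈↓L.
1 words, ⪯-incomp.

Antichain: [dgdg].


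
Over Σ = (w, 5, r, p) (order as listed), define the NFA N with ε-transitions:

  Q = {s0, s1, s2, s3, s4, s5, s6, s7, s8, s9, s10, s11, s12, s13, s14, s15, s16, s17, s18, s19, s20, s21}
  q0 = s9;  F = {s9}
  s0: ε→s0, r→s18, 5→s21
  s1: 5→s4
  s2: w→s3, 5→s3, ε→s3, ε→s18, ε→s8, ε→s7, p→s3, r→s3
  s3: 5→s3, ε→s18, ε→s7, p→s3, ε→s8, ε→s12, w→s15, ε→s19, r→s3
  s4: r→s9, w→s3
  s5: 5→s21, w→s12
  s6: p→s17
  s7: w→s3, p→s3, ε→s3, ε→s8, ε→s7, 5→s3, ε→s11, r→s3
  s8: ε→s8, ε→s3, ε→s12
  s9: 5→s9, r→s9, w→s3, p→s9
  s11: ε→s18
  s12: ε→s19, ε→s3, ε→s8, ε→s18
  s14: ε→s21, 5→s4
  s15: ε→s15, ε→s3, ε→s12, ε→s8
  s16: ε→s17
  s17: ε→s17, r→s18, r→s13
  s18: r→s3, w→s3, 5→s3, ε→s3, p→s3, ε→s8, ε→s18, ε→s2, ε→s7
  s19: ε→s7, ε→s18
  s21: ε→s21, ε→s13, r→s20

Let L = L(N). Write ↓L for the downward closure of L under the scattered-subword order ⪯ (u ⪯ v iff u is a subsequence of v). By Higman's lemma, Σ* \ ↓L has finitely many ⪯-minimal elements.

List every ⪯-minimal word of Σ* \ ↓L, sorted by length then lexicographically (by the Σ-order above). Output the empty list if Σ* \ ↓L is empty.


A = [w].

|Q|=22, |F|=1, |δ|=70 (38 ε).
min D↑ (2 st, q0=0, F={1}): 0:w→1,5→0,r→0,p→0 1:w→1,5→1,r→1,p→1 (ε-aug+det+¬).
'w': N↓-sim [10, 9] end={s11,s12,s15,s18,s19,s2,s3,s7,s8} — reject; 1/1 del acc.
1 minimals (antichain).


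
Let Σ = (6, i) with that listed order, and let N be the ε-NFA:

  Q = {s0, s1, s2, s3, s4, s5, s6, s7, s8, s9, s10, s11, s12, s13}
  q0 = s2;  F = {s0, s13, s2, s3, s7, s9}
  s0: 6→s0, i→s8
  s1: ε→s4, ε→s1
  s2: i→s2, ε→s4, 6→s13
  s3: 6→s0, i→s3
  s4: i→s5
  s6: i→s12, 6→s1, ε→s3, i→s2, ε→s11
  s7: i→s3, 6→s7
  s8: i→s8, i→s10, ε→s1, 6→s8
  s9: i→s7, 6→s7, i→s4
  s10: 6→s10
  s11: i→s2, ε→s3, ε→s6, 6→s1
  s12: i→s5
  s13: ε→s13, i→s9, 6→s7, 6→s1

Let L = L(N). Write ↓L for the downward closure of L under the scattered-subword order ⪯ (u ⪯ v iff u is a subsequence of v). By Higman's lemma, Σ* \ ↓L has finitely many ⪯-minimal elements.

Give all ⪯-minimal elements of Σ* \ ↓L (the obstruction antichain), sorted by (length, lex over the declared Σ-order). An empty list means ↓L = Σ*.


min(Σ*\↓L) = [66i6i, 6iii6i].

|Q|=14, |F|=6, |δ|=34 (9 ε).
min D↑ (7 st, q0=0, F={6}): 0:6→1,i→0 1:6→2,i→3 2:6→2,i→4 3:6→2,i→2 4:6→5,i→4 5:6→5,i→6 6:6→6,i→6.
'66i6i': run [11, 10, 8, 7, 6, 5] end={s1,s10,s4,s5,s8} rej; 5/5 single-dels accept.
'6iii6i': |S_i|=[11, 10, 9, 8, 7, 6, 5] end={s1,s10,s4,s5,s8} ∉↓L; 6/6 single-dels accept.
2 words, ⪯-incomp.


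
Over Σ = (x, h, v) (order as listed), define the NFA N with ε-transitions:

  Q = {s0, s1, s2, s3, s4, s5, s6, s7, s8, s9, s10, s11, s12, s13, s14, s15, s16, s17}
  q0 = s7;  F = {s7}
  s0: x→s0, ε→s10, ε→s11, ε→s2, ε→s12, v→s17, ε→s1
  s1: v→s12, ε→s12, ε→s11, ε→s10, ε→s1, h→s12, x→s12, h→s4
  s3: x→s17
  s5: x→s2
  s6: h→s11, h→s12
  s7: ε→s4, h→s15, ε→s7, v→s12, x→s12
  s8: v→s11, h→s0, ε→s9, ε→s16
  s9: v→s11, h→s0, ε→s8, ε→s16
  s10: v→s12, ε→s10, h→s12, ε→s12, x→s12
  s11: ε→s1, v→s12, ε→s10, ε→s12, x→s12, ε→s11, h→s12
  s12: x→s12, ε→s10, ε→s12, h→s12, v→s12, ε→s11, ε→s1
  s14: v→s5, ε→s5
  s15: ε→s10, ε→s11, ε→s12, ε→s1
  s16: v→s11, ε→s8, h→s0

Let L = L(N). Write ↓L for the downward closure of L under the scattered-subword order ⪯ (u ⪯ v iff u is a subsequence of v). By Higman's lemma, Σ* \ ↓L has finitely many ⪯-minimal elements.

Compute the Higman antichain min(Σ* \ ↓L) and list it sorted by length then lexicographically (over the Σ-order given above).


A = [x, h, v].

|Q|=18, |F|=1, |δ|=60 (31 ε).
min D↑ (2 st, q0=0, F={1}): 0:x→1,h→1,v→1 1:x→1,h→1,v→1 (ε-aug+det+¬).
'x': |S_i|=[7, 5] end={s1,s10,s11,s12,s4} rej; 1/1 deletions ∈↓L.
'h': |S_i|=[7, 6] end={s1,s10,s11,s12,s15,s4} rej; 1/1 del acc.
'v': run [7, 5] end={s1,s10,s11,s12,s4} rej; 1/1 single-dels accept.
3 minimals (antichain).


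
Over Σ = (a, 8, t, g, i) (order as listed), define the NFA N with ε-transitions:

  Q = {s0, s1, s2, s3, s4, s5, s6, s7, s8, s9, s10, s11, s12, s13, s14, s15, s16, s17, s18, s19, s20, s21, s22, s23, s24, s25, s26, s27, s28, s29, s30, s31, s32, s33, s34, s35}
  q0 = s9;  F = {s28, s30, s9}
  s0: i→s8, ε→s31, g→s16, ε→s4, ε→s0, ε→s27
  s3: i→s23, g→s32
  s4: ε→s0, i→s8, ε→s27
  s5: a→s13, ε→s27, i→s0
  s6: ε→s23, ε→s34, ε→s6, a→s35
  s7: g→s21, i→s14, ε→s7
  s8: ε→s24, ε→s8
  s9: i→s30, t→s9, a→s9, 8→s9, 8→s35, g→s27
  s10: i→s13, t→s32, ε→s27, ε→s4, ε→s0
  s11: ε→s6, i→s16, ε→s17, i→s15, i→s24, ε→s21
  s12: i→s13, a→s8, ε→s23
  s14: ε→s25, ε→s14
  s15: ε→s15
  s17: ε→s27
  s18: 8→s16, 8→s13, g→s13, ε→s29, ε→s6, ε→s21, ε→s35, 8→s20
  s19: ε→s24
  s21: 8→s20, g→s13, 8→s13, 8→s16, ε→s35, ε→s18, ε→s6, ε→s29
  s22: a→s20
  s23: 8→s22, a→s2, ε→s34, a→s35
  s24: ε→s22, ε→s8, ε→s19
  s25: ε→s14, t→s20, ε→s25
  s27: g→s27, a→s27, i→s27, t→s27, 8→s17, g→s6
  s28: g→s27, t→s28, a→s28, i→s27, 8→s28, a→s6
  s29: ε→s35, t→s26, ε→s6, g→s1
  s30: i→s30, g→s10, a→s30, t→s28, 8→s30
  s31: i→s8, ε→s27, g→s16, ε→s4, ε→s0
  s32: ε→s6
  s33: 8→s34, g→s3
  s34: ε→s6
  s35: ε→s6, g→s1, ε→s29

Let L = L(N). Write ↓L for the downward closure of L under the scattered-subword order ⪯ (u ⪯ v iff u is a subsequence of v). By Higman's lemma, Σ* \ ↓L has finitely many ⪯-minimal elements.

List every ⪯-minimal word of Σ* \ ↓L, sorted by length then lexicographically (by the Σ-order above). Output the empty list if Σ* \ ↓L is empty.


|Q|=36, |F|=3, |δ|=108 (48 ε).
min D↑ (4 st, q0=0, F={1}): 0:a→0,8→0,t→0,g→1,i→2 1:a→1,8→1,t→1,g→1,i→1 2:a→2,8→2,t→3,g→1,i→2 3:a→3,8→3,t→3,g→1,i→1 [Hopcroft].
'g': N↓-sim [25, 22] end={s0,s1,s10,s13,s16,s17,s19,s2,s20,s22,s23,s24,…} — reject; 1/1 single-dels accept.
'iti': |S_i|=[25, 24, 14, 12] end={s1,s17,s2,s20,s22,s23,s26,s27,s29,s34,s35,s6} ∉↓L; 3/3 del acc.
2 minimals (antichain).

A = [g, iti].


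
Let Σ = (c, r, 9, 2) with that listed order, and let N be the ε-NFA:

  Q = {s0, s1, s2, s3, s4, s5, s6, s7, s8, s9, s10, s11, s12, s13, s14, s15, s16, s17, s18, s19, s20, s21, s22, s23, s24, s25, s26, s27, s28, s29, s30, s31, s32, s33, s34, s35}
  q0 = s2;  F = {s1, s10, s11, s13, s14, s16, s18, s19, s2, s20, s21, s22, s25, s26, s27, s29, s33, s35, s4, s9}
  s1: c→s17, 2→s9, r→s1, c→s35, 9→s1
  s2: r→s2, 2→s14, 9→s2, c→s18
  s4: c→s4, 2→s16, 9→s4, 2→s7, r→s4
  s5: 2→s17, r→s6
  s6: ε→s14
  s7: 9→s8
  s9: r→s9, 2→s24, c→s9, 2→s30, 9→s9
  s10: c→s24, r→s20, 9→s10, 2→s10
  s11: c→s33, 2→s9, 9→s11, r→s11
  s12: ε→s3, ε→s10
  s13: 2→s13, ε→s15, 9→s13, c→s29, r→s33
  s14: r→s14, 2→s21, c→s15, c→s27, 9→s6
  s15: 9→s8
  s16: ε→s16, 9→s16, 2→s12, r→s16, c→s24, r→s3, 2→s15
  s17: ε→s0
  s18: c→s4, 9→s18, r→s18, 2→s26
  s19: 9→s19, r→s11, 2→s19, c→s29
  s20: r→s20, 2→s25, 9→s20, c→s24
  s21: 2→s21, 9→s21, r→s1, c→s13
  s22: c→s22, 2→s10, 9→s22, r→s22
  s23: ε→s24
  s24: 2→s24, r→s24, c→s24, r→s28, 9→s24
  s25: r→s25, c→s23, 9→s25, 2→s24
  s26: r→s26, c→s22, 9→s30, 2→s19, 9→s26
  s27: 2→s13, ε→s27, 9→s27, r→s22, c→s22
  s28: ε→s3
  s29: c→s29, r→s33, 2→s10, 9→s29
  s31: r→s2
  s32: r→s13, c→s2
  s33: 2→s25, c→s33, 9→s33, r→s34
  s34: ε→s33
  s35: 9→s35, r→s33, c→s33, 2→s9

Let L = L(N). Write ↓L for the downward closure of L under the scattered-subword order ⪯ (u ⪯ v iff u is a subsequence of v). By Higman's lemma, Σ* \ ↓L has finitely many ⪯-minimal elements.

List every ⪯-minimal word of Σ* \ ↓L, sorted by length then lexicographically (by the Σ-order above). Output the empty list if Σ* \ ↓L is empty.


A = [cc2c, 2cr2c, 22r22].

|Q|=36, |F|=20, |δ|=109 (10 ε).
min D↑ (21 st, q0=0, F={12}): 0:c→1,r→0,9→0,2→2 1:c→3,r→1,9→1,2→4 2:c→5,r→2,9→2,2→6 3:c→3,r→3,9→3,2→7 4:c→8,r→4,9→4,2→9 5:c→8,r→8,9→5,2→10 6:c→10,r→11,9→6,2→6 7:c→12,r→7,9→7,2→13 8:c→8,r→8,9→8,2→13 9:c→14,r→15,9→9,2→9 10:c→14,r→16,9→10,2→10 11:c→17,r→11,9→11,2→18 12:c→12,r→12,9→12,2→12 13:c→12,r→19,9→13,2→13 14:c→14,r→16,9→14,2→13 15:c→16,r→15,9→15,2→18 16:c→16,r→16,9→16,2→20 17:c→16,r→16,9→17,2→18 18:c→18,r→18,9→18,2→12 19:c→12,r→19,9→19,2→20 20:c→12,r→20,9→20,2→12.
'cc2c': N↓-sim [33, 28, 19, 13, 4] end={s23,s24,s28,s3} ∉↓L; 4/4 single-dels accept.
'2cr2c': run [33, 30, 20, 12, 8, 4] end={s23,s24,s28,s3} — reject; 5/5 deletions ∈↓L.
'22r22': |S_i|=[33, 30, 23, 15, 7, 4] end={s24,s28,s3,s30} rej; 5/5 single-dels accept.
3 words, ⪯-incomp.


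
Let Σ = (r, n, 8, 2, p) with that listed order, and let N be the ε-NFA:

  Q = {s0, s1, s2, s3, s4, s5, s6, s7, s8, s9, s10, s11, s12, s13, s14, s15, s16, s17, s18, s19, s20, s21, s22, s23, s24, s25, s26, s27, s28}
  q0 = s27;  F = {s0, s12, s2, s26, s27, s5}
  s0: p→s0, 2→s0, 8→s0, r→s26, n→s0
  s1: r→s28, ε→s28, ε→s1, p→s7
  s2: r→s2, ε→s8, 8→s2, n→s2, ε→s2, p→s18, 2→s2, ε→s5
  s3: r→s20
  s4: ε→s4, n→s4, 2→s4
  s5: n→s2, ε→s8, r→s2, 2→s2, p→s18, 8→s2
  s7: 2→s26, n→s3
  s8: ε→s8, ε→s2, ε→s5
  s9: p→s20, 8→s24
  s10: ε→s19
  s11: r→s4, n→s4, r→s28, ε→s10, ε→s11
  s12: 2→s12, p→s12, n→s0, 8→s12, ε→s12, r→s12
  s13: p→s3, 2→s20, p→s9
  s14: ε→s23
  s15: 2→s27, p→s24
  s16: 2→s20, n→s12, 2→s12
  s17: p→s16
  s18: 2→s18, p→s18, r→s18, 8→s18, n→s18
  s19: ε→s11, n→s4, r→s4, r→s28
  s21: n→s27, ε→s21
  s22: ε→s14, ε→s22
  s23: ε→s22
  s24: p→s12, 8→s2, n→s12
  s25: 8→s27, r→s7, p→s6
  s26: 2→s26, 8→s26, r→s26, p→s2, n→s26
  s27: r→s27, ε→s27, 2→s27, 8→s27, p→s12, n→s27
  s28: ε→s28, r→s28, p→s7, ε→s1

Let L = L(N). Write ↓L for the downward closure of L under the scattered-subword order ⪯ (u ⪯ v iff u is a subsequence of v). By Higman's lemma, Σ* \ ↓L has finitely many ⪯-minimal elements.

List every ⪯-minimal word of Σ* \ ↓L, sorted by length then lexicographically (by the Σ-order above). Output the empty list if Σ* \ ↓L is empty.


|Q|=29, |F|=6, |δ|=91 (23 ε).
min D↑ (6 st, q0=0, F={5}): 0:r→0,n→0,8→0,2→0,p→1 1:r→1,n→2,8→1,2→1,p→1 2:r→3,n→2,8→2,2→2,p→2 3:r→3,n→3,8→3,2→3,p→4 4:r→4,n→4,8→4,2→4,p→5 5:r→5,n→5,8→5,2→5,p→5 (ε-aug+det+¬).
'pnrpp': N↓-sim [8, 7, 6, 5, 4, 1] end={s18} ∉↓L; 5/5 del acc.
1 minimals (antichain).

min(Σ*\↓L) = [pnrpp].


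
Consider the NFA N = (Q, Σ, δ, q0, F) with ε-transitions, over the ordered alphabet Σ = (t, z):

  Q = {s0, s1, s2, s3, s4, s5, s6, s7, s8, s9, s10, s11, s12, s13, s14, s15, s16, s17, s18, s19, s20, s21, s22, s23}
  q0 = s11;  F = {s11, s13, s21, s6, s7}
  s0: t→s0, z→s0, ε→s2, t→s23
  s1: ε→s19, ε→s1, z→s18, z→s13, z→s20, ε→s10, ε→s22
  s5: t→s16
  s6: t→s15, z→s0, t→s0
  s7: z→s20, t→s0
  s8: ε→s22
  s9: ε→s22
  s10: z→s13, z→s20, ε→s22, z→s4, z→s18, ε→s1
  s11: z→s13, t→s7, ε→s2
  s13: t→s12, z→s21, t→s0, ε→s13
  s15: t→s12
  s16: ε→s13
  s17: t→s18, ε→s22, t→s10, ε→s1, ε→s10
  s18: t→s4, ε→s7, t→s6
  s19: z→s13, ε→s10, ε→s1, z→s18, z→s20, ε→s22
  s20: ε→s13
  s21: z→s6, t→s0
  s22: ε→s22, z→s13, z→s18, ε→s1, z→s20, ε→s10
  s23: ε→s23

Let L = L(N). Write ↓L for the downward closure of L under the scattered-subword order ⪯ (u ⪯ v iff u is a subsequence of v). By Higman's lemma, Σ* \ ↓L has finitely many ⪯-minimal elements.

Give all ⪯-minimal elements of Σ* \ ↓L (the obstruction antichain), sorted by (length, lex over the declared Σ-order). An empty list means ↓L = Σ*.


|Q|=24, |F|=5, |δ|=58 (24 ε).
min D↑ (6 st, q0=0, F={3}): 0:t→1,z→2 1:t→3,z→2 2:t→3,z→4 3:t→3,z→3 4:t→3,z→5 5:t→3,z→3.
'tt': N↓-sim [11, 10, 5] end={s0,s12,s15,s2,s23} — reject; 2/2 single-dels accept.
'zt': |S_i|=[11, 9, 5] end={s0,s12,s15,s2,s23} rej; 2/2 single-dels accept.
'zzzz': |S_i|=[11, 9, 7, 6, 3] end={s0,s2,s23} ∉↓L; 4/4 single-dels accept.
3 minimals (antichain).

Antichain: [tt, zt, zzzz].


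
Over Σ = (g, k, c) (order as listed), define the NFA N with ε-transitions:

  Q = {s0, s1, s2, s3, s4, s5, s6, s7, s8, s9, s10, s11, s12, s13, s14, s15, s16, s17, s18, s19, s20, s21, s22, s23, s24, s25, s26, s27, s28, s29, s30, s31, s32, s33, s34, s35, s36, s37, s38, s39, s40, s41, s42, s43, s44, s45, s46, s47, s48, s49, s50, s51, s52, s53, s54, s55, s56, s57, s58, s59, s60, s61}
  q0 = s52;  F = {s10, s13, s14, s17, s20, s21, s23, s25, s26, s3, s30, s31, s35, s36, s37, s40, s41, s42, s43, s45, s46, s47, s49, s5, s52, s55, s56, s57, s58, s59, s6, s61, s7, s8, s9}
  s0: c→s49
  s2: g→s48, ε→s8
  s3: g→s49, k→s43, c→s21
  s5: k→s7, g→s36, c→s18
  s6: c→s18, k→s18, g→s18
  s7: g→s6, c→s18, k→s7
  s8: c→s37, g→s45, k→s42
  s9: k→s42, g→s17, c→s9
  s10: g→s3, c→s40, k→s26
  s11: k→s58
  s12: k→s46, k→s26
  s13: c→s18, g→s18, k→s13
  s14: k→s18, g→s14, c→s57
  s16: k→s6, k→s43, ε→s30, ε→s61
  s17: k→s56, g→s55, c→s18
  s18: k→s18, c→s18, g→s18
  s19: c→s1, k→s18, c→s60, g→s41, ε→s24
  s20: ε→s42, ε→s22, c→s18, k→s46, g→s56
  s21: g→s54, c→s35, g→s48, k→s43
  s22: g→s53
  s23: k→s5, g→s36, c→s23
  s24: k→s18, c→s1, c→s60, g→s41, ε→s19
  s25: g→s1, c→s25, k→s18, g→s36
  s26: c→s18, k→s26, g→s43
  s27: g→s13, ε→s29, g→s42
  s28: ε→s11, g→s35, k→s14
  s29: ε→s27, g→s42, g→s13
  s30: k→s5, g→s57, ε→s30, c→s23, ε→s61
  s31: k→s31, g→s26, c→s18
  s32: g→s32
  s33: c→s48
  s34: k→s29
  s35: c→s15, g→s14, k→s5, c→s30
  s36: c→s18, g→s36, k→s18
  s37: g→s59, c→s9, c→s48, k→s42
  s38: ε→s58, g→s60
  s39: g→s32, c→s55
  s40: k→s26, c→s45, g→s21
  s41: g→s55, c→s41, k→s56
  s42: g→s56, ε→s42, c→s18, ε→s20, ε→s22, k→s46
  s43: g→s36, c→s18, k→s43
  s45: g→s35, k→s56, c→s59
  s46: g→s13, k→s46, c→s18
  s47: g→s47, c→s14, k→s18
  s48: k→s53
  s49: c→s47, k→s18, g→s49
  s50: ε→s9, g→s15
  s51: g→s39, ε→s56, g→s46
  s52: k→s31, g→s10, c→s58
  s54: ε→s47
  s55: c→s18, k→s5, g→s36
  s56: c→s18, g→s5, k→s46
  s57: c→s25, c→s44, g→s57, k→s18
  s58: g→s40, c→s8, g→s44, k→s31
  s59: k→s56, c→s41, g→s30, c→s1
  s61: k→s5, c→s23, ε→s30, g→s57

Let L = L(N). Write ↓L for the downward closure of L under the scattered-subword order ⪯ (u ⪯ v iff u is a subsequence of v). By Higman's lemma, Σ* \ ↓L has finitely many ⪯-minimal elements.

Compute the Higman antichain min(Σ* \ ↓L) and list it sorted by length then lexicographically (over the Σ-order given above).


|Q|=62, |F|=35, |δ|=167 (20 ε).
min D↑ (34 st, q0=0, F={7}): 0:g→1,k→2,c→3 1:g→4,k→5,c→6 2:g→5,k→2,c→7 3:g→6,k→2,c→8 4:g→9,k→10,c→11 5:g→10,k→5,c→7 6:g→11,k→5,c→12 7:g→7,k→7,c→7 8:g→12,k→13,c→14 9:g→9,k→7,c→15 10:g→16,k→10,c→7 11:g→15,k→10,c→17 12:g→17,k→18,c→19 13:g→18,k→20,c→7 14:g→19,k→13,c→21 15:g→15,k→7,c→22 16:g→16,k→7,c→7 17:g→22,k→23,c→24 18:g→23,k→20,c→7 19:g→24,k→18,c→25 20:g→26,k→20,c→7 21:g→27,k→13,c→21 22:g→22,k→7,c→28 23:g→16,k→29,c→7 24:g→28,k→23,c→30 25:g→31,k→18,c→25 26:g→7,k→26,c→7 27:g→31,k→18,c→7 28:g→28,k→7,c→32 29:g→33,k→29,c→7 30:g→16,k→23,c→30 31:g→16,k→23,c→7 32:g→16,k→7,c→32 33:g→7,k→7,c→7 [Hopcroft].
'kc': |S_i|=[43, 15, 1] end={s18} rej; 2/2 del acc.
'gggk': N↓-sim [43, 34, 25, 13, 2] end={s18,s53} ∉↓L; 4/4 deletions ∈↓L.
'cckkgg': |S_i|=[43, 39, 31, 12, 5, 3, 1] end={s18} rej; 6/6 deletions ∈↓L.
'ccccgc': run [43, 39, 31, 27, 21, 12, 1] end={s18} ∉↓L; 6/6 single-dels accept.
4 obstructions.

A = [kc, gggk, cckkgg, ccccgc].


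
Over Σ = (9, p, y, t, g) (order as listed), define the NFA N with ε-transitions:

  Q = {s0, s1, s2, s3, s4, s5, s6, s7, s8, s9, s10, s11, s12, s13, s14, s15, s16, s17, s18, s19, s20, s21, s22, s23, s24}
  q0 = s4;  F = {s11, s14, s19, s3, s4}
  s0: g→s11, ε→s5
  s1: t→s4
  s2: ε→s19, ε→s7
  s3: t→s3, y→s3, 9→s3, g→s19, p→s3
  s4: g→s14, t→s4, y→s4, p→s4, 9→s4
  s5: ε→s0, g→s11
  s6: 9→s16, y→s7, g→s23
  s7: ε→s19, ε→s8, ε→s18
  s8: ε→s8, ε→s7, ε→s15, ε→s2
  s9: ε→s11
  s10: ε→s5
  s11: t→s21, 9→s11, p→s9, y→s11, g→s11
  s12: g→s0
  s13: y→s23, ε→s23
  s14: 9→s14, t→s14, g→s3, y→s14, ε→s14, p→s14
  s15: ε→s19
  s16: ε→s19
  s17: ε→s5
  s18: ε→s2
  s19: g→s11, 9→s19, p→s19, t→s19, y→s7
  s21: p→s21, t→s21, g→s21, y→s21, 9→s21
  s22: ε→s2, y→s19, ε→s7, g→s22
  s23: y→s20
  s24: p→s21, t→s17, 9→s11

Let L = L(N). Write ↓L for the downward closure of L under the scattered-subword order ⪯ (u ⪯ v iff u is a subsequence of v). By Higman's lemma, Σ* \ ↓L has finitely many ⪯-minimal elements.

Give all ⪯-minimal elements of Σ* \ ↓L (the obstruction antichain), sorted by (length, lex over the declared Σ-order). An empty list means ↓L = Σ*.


min(Σ*\↓L) = [ggggt].

|Q|=25, |F|=5, |δ|=65 (21 ε).
min D↑ (6 st, q0=0, F={5}): 0:9→0,p→0,y→0,t→0,g→1 1:9→1,p→1,y→1,t→1,g→2 2:9→2,p→2,y→2,t→2,g→3 3:9→3,p→3,y→3,t→3,g→4 4:9→4,p→4,y→4,t→5,g→4 5:9→5,p→5,y→5,t→5,g→5 [Hopcroft].
'ggggt': |S_i|=[12, 11, 10, 9, 3, 1] end={s21} rej; 5/5 single-dels accept.
1 words, ⪯-incomp.


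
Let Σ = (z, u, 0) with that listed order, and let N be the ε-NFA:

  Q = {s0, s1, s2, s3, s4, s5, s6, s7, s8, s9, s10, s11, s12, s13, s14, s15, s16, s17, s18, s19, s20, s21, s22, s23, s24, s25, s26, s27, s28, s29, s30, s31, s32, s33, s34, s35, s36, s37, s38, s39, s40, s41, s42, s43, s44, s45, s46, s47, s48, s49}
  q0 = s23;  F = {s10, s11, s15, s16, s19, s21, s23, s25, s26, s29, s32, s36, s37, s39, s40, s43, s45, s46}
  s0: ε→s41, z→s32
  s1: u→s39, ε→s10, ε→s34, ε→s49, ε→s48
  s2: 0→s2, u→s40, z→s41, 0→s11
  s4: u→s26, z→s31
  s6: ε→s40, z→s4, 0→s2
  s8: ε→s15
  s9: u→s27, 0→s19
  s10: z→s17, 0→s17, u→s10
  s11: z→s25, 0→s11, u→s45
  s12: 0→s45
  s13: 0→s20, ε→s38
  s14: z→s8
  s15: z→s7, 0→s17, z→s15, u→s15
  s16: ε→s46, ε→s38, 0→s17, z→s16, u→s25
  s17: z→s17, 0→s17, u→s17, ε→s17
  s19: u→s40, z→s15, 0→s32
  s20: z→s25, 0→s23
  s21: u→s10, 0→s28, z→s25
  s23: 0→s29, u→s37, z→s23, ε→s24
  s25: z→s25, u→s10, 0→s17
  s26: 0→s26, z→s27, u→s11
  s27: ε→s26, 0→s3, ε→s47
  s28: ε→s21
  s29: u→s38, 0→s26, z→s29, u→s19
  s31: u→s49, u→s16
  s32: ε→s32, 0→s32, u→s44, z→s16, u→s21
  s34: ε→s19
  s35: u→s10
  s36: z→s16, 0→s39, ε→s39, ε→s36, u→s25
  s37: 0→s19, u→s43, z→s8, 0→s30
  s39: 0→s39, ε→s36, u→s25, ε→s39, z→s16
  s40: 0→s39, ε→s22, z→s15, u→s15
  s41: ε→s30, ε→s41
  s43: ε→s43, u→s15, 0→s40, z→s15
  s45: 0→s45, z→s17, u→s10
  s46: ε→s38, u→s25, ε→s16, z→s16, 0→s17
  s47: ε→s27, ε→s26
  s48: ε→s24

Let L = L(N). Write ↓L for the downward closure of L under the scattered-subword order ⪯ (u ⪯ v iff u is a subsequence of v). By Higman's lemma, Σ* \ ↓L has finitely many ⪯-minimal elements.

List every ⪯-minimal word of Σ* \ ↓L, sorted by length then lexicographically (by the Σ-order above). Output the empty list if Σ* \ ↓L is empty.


|Q|=50, |F|=18, |δ|=112 (30 ε).
min D↑ (17 st, q0=0, F={7}): 0:z→0,u→1,0→2 1:z→3,u→4,0→5 2:z→2,u→5,0→6 3:z→3,u→3,0→7 4:z→3,u→3,0→8 5:z→3,u→8,0→9 6:z→6,u→10,0→6 7:z→7,u→7,0→7 8:z→3,u→3,0→11 9:z→12,u→13,0→9 10:z→14,u→15,0→10 11:z→12,u→14,0→11 12:z→12,u→14,0→7 13:z→14,u→16,0→13 14:z→14,u→16,0→7 15:z→7,u→16,0→15 16:z→7,u→16,0→7.
'uz0': N↓-sim [30, 23, 9, 1] end={s17} ∉↓L; 3/3 single-dels accept.
'uuu0': run [30, 23, 17, 5, 1] end={s17} ∉↓L; 4/4 del acc.
'00uuz': run [30, 25, 18, 8, 3, 1] end={s17} ∉↓L; 5/5 deletions ∈↓L.
3 words, ⪯-incomp.

A = [uz0, uuu0, 00uuz].


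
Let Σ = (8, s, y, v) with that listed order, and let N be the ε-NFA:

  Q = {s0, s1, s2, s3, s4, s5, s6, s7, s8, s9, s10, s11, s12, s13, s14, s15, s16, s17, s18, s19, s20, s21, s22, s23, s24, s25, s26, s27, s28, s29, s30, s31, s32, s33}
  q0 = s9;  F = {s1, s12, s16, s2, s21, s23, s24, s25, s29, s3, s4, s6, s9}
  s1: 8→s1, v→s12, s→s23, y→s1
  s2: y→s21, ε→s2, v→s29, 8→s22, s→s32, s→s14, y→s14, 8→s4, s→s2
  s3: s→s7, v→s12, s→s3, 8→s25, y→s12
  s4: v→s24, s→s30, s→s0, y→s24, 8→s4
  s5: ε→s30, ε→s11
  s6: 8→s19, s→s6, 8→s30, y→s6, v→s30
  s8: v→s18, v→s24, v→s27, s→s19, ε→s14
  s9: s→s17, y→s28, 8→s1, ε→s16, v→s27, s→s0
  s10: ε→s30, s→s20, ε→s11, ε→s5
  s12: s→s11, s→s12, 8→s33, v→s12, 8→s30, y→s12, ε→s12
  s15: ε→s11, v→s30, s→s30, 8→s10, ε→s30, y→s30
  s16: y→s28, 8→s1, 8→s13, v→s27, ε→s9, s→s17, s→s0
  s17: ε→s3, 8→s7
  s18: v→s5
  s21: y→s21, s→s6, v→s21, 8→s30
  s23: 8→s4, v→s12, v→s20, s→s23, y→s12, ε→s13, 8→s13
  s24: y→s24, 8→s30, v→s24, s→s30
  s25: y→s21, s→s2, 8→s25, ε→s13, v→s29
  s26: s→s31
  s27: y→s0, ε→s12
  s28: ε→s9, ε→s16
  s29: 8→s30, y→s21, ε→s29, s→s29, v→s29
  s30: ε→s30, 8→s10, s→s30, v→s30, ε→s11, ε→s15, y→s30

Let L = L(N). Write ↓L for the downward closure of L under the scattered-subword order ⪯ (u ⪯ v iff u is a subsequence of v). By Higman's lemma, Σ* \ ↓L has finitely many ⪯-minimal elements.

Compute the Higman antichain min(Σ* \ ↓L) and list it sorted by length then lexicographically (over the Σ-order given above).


|Q|=34, |F|=13, |δ|=105 (22 ε).
min D↑ (13 st, q0=0, F={6}): 0:8→1,s→2,y→0,v→3 1:8→1,s→4,y→1,v→3 2:8→5,s→2,y→3,v→3 3:8→6,s→3,y→3,v→3 4:8→7,s→4,y→3,v→3 5:8→5,s→8,y→9,v→10 6:8→6,s→6,y→6,v→6 7:8→7,s→6,y→11,v→11 8:8→7,s→8,y→9,v→10 9:8→6,s→12,y→9,v→9 10:8→6,s→10,y→9,v→10 11:8→6,s→6,y→11,v→11 12:8→6,s→12,y→12,v→6 [Hopcroft].
'v8': run [30, 15, 8] end={s10,s11,s15,s19,s20,s30,s33,s5} — reject; 2/2 del acc.
'sy8': N↓-sim [30, 25, 13, 8] end={s10,s11,s15,s19,s20,s30,s33,s5} — reject; 3/3 del acc.
'8s8s': |S_i|=[30, 24, 21, 13, 7] end={s0,s10,s11,s15,s20,s30,s5} — reject; 4/4 deletions ∈↓L.
's8ysv': N↓-sim [30, 25, 21, 11, 8, 6] end={s10,s11,s15,s20,s30,s5} — reject; 5/5 deletions ∈↓L.
4 words, ⪯-incomp.

min(Σ*\↓L) = [v8, sy8, 8s8s, s8ysv].


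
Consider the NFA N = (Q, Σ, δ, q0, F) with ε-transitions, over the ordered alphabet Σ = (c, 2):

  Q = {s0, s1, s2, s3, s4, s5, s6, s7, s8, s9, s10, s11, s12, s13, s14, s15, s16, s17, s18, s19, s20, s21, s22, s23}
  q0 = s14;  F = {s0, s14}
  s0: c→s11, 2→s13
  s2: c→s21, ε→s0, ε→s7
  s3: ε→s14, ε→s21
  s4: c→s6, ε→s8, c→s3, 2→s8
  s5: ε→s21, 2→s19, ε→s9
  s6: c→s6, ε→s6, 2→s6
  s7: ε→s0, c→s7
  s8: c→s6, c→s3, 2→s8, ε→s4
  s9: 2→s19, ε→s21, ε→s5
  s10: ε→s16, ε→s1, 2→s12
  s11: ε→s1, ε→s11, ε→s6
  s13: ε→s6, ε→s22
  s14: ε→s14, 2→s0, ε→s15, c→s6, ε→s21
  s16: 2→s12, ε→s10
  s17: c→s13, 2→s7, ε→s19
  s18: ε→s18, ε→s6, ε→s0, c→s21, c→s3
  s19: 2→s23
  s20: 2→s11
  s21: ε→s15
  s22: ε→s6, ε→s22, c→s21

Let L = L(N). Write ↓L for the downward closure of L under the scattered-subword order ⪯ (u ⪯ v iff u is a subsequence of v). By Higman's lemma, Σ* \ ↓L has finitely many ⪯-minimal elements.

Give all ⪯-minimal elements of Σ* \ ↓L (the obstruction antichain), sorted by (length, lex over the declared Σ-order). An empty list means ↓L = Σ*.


|Q|=24, |F|=2, |δ|=55 (30 ε).
min D↑ (3 st, q0=0, F={1}): 0:c→1,2→2 1:c→1,2→1 2:c→1,2→1.
'c': run [9, 5] end={s1,s11,s15,s21,s6} ∉↓L; 1/1 deletions ∈↓L.
'22': N↓-sim [9, 8, 5] end={s13,s15,s21,s22,s6} — reject; 2/2 del acc.
2 obstructions.

Antichain: [c, 22].


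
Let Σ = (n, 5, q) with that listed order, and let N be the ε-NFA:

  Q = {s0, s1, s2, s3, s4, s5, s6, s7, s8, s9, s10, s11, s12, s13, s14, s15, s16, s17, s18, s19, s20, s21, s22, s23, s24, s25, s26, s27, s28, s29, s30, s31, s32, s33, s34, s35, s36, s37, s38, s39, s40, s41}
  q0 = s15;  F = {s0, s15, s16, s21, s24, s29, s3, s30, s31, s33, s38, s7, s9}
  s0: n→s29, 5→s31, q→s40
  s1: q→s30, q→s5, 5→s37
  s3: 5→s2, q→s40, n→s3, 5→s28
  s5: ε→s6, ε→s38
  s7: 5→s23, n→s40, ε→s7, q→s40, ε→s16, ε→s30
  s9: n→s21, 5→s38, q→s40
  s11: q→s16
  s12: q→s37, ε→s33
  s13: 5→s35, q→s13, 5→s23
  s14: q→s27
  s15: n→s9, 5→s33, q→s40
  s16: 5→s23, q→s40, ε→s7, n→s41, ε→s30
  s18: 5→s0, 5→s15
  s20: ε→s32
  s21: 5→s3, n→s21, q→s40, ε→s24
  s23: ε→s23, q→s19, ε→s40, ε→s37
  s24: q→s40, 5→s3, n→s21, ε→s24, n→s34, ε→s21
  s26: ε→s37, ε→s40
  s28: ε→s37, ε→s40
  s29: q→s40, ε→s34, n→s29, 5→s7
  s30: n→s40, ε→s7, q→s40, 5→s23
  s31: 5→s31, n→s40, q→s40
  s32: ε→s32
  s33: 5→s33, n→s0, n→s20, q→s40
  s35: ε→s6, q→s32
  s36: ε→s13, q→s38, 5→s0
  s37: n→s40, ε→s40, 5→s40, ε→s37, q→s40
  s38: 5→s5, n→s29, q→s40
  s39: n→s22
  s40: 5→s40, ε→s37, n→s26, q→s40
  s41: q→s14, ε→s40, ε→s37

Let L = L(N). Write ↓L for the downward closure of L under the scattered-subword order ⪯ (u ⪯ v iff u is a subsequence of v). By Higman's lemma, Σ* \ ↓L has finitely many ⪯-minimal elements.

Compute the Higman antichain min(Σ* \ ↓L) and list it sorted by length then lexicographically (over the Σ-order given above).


A = [q, nn55, 5n5n].

|Q|=42, |F|=13, |δ|=94 (29 ε).
min D↑ (11 st, q0=0, F={3}): 0:n→1,5→2,q→3 1:n→4,5→5,q→3 2:n→6,5→2,q→3 3:n→3,5→3,q→3 4:n→4,5→7,q→3 5:n→8,5→5,q→3 6:n→8,5→9,q→3 7:n→7,5→3,q→3 8:n→8,5→10,q→3 9:n→3,5→9,q→3 10:n→3,5→3,q→3 [Hopcroft].
'q': N↓-sim [28, 6] end={s14,s19,s26,s27,s37,s40} rej; 1/1 deletions ∈↓L.
'nn55': N↓-sim [28, 26, 18, 14, 7] end={s19,s2,s23,s26,s28,s37,s40} ∉↓L; 4/4 single-dels accept.
'5n5n': |S_i|=[28, 24, 20, 14, 6] end={s14,s26,s27,s37,s40,s41} ∉↓L; 4/4 single-dels accept.
3 minimals (antichain).


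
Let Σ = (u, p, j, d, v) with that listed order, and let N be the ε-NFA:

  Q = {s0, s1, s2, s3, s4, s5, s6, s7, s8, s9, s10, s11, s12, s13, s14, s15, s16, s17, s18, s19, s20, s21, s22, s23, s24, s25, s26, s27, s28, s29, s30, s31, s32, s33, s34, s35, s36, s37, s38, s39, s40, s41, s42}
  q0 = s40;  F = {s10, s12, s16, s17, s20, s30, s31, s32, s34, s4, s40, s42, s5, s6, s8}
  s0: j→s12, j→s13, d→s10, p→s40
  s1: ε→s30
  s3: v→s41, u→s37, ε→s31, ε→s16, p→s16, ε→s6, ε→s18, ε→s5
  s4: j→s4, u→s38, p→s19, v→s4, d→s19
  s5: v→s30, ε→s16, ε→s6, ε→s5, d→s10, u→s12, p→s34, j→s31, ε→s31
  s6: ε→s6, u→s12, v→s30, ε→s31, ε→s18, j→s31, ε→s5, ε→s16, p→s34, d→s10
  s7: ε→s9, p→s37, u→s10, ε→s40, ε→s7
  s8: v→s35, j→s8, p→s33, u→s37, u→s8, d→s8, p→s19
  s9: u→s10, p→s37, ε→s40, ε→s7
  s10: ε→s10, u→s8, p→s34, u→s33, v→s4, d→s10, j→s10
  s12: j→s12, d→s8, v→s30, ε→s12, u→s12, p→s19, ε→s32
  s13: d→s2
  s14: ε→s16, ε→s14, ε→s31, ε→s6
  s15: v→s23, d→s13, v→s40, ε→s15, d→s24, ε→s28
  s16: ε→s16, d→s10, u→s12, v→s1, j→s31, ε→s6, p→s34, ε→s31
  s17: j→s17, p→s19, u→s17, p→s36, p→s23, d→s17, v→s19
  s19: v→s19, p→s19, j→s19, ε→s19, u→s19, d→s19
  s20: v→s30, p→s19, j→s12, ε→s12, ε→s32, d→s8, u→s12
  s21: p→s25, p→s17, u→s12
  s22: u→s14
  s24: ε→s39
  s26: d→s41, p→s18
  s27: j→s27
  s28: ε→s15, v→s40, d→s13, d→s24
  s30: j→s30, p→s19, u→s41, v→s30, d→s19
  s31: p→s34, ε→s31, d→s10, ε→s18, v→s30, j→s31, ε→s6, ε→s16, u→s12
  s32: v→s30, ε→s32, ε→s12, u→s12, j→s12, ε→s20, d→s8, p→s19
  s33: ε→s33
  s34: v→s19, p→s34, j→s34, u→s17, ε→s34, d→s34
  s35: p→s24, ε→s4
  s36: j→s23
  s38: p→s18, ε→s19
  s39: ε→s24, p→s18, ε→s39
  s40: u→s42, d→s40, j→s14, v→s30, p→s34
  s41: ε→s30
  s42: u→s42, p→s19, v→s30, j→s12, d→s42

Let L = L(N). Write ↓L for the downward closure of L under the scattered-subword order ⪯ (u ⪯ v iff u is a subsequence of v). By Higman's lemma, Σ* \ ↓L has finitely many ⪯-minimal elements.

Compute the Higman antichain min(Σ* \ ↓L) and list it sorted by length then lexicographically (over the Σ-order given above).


min(Σ*\↓L) = [up, pv, vp, vd, jdvu].

|Q|=43, |F|=15, |δ|=166 (51 ε).
min D↑ (11 st, q0=0, F={5}): 0:u→1,p→2,j→3,d→0,v→4 1:u→1,p→5,j→6,d→1,v→4 2:u→7,p→2,j→2,d→2,v→5 3:u→6,p→2,j→3,d→8,v→4 4:u→4,p→5,j→4,d→5,v→4 5:u→5,p→5,j→5,d→5,v→5 6:u→6,p→5,j→6,d→9,v→4 7:u→7,p→5,j→7,d→7,v→5 8:u→9,p→2,j→8,d→8,v→10 9:u→9,p→5,j→9,d→9,v→10 10:u→5,p→5,j→10,d→5,v→10 [Hopcroft].
'up': run [28, 19, 7] end={s18,s19,s23,s24,s33,s36,s39} — reject; 2/2 del acc.
'pv': |S_i|=[28, 9, 1] end={s19} ∉↓L; 2/2 del acc.
'vp': |S_i|=[28, 10, 4] end={s18,s19,s24,s39} ∉↓L; 2/2 deletions ∈↓L.
'vd': N↓-sim [28, 10, 1] end={s19} — reject; 2/2 single-dels accept.
'jdvu': N↓-sim [28, 26, 15, 7, 3] end={s18,s19,s38} — reject; 4/4 single-dels accept.
5 minimals (antichain).


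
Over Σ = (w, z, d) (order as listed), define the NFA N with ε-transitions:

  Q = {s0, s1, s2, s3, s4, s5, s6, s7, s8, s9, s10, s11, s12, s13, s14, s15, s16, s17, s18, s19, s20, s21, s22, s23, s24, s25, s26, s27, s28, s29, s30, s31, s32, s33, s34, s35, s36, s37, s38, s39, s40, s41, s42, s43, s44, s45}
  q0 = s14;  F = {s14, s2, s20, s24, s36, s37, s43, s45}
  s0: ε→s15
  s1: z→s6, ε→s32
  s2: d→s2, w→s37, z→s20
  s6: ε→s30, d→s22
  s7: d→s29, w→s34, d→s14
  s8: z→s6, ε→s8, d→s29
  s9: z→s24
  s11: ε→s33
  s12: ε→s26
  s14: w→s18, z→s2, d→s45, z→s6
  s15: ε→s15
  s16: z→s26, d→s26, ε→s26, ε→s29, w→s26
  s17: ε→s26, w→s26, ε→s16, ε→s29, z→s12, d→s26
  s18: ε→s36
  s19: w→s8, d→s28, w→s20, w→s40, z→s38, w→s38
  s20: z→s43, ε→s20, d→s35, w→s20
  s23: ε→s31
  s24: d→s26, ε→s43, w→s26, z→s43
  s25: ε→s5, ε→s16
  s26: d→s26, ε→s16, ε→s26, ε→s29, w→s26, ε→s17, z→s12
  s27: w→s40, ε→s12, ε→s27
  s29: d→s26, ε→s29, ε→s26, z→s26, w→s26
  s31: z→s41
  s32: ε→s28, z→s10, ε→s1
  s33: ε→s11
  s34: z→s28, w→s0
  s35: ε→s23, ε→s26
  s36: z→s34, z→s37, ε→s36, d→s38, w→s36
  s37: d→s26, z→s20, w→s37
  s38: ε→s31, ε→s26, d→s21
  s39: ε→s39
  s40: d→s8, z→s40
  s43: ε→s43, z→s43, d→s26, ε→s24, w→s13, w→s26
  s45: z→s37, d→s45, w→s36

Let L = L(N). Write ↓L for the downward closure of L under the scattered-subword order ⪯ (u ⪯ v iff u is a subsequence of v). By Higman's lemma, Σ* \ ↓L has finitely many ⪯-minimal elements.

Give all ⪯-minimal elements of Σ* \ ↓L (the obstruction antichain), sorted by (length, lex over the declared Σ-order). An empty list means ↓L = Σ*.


min(Σ*\↓L) = [wd, zzd, dzd, zzzw].

|Q|=46, |F|=8, |δ|=98 (37 ε).
min D↑ (8 st, q0=0, F={5}): 0:w→1,z→2,d→3 1:w→1,z→4,d→5 2:w→4,z→6,d→2 3:w→1,z→4,d→3 4:w→4,z→6,d→5 5:w→5,z→5,d→5 6:w→6,z→7,d→5 7:w→5,z→7,d→5 [Hopcroft].
'wd': |S_i|=[28, 22, 11] end={s12,s16,s17,s21,s23,s26,s29,s31,s35,s38,s41} rej; 2/2 del acc.
'zzd': |S_i|=[28, 22, 14, 9] end={s12,s16,s17,s23,s26,s29,s31,s35,s41} — reject; 3/3 single-dels accept.
'dzd': run [28, 24, 18, 9] end={s12,s16,s17,s23,s26,s29,s31,s35,s41} — reject; 3/3 single-dels accept.
'zzzw': run [28, 22, 14, 9, 6] end={s12,s13,s16,s17,s26,s29} rej; 4/4 del acc.
4 words, ⪯-incomp.
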